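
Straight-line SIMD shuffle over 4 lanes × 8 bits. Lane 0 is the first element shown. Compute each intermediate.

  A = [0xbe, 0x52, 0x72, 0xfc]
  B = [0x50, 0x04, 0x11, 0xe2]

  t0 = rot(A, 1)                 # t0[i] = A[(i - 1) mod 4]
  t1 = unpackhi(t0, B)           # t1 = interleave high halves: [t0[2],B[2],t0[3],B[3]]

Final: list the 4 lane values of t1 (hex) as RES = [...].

  t0: fc be 52 72
  t1: 52 11 72 e2

RES = [ 0x52  0x11  0x72  0xe2 ]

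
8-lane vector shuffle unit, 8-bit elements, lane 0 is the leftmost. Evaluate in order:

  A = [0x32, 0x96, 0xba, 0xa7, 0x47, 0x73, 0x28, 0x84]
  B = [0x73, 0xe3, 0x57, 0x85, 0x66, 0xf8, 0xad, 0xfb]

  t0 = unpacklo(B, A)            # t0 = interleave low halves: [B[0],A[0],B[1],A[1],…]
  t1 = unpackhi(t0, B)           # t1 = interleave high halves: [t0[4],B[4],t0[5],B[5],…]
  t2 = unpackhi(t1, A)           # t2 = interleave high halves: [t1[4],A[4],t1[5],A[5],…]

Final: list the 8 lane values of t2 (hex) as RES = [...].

→ t0 |73|32|e3|96|57|ba|85|a7|
→ t1 |57|66|ba|f8|85|ad|a7|fb|
→ t2 |85|47|ad|73|a7|28|fb|84|

RES = [ 0x85  0x47  0xad  0x73  0xa7  0x28  0xfb  0x84 ]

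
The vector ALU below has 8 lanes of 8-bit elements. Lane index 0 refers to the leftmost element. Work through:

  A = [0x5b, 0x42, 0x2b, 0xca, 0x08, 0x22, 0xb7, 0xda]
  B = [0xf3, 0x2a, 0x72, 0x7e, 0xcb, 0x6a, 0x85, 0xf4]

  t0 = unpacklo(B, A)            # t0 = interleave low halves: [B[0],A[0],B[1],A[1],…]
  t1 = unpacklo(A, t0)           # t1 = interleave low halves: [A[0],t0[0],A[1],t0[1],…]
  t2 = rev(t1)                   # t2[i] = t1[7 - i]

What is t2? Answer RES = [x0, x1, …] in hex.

RES = [ 0x42  0xca  0x2a  0x2b  0x5b  0x42  0xf3  0x5b ]

→ t0 |f3|5b|2a|42|72|2b|7e|ca|
→ t1 |5b|f3|42|5b|2b|2a|ca|42|
→ t2 |42|ca|2a|2b|5b|42|f3|5b|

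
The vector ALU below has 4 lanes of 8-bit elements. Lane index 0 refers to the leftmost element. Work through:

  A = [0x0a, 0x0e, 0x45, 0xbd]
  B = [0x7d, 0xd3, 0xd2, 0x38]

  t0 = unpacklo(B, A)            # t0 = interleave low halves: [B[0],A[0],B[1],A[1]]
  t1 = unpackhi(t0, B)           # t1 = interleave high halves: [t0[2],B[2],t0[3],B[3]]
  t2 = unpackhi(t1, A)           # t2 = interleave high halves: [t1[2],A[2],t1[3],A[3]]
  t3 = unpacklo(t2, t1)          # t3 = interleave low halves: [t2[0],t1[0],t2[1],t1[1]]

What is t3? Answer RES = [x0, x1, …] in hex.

RES = [0x0e, 0xd3, 0x45, 0xd2]

  t0: 7d 0a d3 0e
  t1: d3 d2 0e 38
  t2: 0e 45 38 bd
  t3: 0e d3 45 d2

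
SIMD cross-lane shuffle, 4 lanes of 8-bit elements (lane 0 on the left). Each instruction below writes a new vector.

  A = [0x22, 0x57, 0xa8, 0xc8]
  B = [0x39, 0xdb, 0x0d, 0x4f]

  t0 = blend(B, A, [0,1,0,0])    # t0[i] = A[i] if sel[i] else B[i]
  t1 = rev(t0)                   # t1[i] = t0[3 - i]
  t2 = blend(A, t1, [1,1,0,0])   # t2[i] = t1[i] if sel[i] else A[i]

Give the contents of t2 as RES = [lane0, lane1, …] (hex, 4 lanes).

RES = [0x4f, 0x0d, 0xa8, 0xc8]

  t0: 39 57 0d 4f
  t1: 4f 0d 57 39
  t2: 4f 0d a8 c8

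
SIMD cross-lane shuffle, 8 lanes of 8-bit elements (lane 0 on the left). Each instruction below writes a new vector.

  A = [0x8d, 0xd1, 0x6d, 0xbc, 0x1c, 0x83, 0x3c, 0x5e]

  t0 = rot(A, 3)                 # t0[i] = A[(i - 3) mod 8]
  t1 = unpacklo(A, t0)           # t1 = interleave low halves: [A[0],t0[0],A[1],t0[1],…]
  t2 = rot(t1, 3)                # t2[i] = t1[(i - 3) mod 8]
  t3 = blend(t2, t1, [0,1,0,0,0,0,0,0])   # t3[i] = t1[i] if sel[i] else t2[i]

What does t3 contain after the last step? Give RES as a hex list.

RES = [ 0x5e  0x83  0x8d  0x8d  0x83  0xd1  0x3c  0x6d ]

  t0: 83 3c 5e 8d d1 6d bc 1c
  t1: 8d 83 d1 3c 6d 5e bc 8d
  t2: 5e bc 8d 8d 83 d1 3c 6d
  t3: 5e 83 8d 8d 83 d1 3c 6d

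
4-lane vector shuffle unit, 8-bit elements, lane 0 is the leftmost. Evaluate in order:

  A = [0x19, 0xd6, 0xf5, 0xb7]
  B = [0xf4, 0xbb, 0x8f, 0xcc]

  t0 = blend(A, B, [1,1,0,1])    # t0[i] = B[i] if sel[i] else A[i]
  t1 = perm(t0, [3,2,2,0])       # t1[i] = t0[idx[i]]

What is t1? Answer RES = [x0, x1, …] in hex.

RES = [ 0xcc  0xf5  0xf5  0xf4 ]

t0 = [0xf4, 0xbb, 0xf5, 0xcc]
t1 = [0xcc, 0xf5, 0xf5, 0xf4]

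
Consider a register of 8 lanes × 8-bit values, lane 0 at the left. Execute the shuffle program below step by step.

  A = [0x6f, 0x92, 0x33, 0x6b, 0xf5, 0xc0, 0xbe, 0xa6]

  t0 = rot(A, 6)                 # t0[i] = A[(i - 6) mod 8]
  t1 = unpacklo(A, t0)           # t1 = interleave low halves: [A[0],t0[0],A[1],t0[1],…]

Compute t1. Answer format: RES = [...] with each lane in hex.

RES = [ 0x6f  0x33  0x92  0x6b  0x33  0xf5  0x6b  0xc0 ]

t0 = [0x33, 0x6b, 0xf5, 0xc0, 0xbe, 0xa6, 0x6f, 0x92]
t1 = [0x6f, 0x33, 0x92, 0x6b, 0x33, 0xf5, 0x6b, 0xc0]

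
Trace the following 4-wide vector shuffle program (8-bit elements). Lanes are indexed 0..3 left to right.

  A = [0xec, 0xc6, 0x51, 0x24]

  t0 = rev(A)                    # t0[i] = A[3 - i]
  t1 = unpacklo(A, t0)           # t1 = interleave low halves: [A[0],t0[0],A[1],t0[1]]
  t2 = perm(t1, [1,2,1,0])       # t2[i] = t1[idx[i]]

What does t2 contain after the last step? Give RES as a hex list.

t0 = [0x24, 0x51, 0xc6, 0xec]
t1 = [0xec, 0x24, 0xc6, 0x51]
t2 = [0x24, 0xc6, 0x24, 0xec]

RES = [ 0x24  0xc6  0x24  0xec ]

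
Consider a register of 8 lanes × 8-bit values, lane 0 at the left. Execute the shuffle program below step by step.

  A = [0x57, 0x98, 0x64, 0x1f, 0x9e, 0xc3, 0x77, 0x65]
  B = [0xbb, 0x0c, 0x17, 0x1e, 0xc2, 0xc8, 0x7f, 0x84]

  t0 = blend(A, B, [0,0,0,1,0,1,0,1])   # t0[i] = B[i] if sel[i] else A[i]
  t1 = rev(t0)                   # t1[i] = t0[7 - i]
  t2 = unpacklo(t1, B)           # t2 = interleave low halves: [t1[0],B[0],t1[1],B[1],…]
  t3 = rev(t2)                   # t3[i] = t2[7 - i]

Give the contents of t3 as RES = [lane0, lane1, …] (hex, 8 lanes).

RES = [ 0x1e  0x9e  0x17  0xc8  0x0c  0x77  0xbb  0x84 ]

t0 = [0x57, 0x98, 0x64, 0x1e, 0x9e, 0xc8, 0x77, 0x84]
t1 = [0x84, 0x77, 0xc8, 0x9e, 0x1e, 0x64, 0x98, 0x57]
t2 = [0x84, 0xbb, 0x77, 0x0c, 0xc8, 0x17, 0x9e, 0x1e]
t3 = [0x1e, 0x9e, 0x17, 0xc8, 0x0c, 0x77, 0xbb, 0x84]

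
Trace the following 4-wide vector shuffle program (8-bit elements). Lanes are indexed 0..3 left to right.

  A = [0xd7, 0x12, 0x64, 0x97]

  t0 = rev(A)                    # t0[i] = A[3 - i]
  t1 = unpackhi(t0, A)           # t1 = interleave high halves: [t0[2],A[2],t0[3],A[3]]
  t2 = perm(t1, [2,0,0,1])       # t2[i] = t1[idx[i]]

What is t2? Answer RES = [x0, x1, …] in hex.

RES = [ 0xd7  0x12  0x12  0x64 ]

t0 = [0x97, 0x64, 0x12, 0xd7]
t1 = [0x12, 0x64, 0xd7, 0x97]
t2 = [0xd7, 0x12, 0x12, 0x64]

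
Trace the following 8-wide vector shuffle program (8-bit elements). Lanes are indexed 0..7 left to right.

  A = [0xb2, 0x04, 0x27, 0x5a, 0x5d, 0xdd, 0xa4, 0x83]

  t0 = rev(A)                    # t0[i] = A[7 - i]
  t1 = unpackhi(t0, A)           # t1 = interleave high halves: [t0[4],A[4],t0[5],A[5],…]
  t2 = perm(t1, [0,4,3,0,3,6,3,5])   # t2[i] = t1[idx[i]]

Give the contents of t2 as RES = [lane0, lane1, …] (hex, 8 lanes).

RES = [ 0x5a  0x04  0xdd  0x5a  0xdd  0xb2  0xdd  0xa4 ]

  t0: 83 a4 dd 5d 5a 27 04 b2
  t1: 5a 5d 27 dd 04 a4 b2 83
  t2: 5a 04 dd 5a dd b2 dd a4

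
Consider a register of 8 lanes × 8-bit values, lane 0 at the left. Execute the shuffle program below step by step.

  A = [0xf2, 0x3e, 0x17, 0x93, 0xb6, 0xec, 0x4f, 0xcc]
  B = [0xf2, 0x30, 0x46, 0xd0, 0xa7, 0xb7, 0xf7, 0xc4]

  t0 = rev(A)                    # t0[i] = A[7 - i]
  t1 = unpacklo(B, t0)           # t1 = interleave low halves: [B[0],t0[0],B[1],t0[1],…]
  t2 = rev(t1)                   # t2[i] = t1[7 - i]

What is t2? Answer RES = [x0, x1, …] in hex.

→ t0 |cc|4f|ec|b6|93|17|3e|f2|
→ t1 |f2|cc|30|4f|46|ec|d0|b6|
→ t2 |b6|d0|ec|46|4f|30|cc|f2|

RES = [0xb6, 0xd0, 0xec, 0x46, 0x4f, 0x30, 0xcc, 0xf2]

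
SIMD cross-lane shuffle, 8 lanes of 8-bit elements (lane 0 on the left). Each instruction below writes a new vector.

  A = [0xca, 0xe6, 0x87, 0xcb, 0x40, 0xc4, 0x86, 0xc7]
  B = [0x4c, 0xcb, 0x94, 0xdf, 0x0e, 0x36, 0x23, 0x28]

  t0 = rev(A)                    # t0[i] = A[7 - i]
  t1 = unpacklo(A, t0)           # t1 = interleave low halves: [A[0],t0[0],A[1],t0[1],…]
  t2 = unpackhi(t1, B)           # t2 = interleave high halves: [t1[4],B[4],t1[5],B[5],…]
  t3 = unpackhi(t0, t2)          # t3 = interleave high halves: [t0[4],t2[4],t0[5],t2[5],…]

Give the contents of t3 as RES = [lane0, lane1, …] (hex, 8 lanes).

RES = [0xcb, 0xcb, 0x87, 0x23, 0xe6, 0x40, 0xca, 0x28]

  t0: c7 86 c4 40 cb 87 e6 ca
  t1: ca c7 e6 86 87 c4 cb 40
  t2: 87 0e c4 36 cb 23 40 28
  t3: cb cb 87 23 e6 40 ca 28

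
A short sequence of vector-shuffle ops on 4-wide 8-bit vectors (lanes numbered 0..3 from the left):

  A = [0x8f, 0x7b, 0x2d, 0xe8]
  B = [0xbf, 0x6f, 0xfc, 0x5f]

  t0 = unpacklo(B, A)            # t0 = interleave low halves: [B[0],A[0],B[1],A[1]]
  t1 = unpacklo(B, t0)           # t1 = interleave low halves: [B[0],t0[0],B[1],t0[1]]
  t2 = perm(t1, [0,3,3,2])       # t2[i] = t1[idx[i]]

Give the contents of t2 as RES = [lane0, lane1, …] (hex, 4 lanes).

RES = [0xbf, 0x8f, 0x8f, 0x6f]

→ t0 |bf|8f|6f|7b|
→ t1 |bf|bf|6f|8f|
→ t2 |bf|8f|8f|6f|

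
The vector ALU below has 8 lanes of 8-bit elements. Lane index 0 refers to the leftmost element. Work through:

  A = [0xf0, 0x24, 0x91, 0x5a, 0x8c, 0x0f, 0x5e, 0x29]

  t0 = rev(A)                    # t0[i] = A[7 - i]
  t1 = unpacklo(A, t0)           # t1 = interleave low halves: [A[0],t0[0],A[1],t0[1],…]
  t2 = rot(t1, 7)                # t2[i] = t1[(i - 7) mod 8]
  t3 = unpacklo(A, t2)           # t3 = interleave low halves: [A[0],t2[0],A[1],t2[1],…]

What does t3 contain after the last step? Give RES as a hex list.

  t0: 29 5e 0f 8c 5a 91 24 f0
  t1: f0 29 24 5e 91 0f 5a 8c
  t2: 29 24 5e 91 0f 5a 8c f0
  t3: f0 29 24 24 91 5e 5a 91

RES = [ 0xf0  0x29  0x24  0x24  0x91  0x5e  0x5a  0x91 ]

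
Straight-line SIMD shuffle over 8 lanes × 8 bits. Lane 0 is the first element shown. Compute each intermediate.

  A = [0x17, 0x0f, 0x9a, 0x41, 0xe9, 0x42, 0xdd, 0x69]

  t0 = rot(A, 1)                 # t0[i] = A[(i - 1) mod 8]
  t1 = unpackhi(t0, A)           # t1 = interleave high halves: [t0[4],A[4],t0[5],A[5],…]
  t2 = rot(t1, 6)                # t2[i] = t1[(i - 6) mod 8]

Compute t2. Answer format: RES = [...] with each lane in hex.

RES = [0xe9, 0x42, 0x42, 0xdd, 0xdd, 0x69, 0x41, 0xe9]

t0 = [0x69, 0x17, 0x0f, 0x9a, 0x41, 0xe9, 0x42, 0xdd]
t1 = [0x41, 0xe9, 0xe9, 0x42, 0x42, 0xdd, 0xdd, 0x69]
t2 = [0xe9, 0x42, 0x42, 0xdd, 0xdd, 0x69, 0x41, 0xe9]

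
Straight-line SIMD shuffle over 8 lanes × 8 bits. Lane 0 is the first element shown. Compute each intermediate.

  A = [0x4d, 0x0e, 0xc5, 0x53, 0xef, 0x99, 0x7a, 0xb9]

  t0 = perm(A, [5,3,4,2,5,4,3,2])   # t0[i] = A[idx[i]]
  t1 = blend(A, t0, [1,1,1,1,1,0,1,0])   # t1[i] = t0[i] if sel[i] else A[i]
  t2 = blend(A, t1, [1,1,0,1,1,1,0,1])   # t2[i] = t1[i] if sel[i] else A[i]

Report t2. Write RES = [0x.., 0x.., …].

RES = [0x99, 0x53, 0xc5, 0xc5, 0x99, 0x99, 0x7a, 0xb9]

  t0: 99 53 ef c5 99 ef 53 c5
  t1: 99 53 ef c5 99 99 53 b9
  t2: 99 53 c5 c5 99 99 7a b9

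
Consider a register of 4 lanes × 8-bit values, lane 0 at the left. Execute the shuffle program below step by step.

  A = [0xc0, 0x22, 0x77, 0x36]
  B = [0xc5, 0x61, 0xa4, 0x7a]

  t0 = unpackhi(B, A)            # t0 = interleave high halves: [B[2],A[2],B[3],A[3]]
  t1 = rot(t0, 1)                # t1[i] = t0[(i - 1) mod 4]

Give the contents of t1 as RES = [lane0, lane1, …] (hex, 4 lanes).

→ t0 |a4|77|7a|36|
→ t1 |36|a4|77|7a|

RES = [ 0x36  0xa4  0x77  0x7a ]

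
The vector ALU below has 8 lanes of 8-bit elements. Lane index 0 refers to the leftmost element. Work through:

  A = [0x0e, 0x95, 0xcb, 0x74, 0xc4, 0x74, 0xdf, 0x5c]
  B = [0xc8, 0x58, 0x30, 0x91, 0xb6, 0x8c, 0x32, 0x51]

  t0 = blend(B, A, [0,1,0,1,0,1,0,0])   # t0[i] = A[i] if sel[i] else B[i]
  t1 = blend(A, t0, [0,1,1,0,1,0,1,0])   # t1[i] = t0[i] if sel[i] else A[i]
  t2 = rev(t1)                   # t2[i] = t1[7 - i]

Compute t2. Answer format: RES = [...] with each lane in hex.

RES = [0x5c, 0x32, 0x74, 0xb6, 0x74, 0x30, 0x95, 0x0e]

t0 = [0xc8, 0x95, 0x30, 0x74, 0xb6, 0x74, 0x32, 0x51]
t1 = [0x0e, 0x95, 0x30, 0x74, 0xb6, 0x74, 0x32, 0x5c]
t2 = [0x5c, 0x32, 0x74, 0xb6, 0x74, 0x30, 0x95, 0x0e]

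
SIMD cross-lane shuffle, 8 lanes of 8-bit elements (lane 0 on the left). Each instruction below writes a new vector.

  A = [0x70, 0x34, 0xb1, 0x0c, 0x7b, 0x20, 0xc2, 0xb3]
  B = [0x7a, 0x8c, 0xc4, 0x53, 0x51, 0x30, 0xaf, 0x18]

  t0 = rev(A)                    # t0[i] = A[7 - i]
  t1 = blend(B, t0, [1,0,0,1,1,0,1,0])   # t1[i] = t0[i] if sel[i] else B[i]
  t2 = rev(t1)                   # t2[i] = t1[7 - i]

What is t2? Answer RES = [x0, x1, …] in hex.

  t0: b3 c2 20 7b 0c b1 34 70
  t1: b3 8c c4 7b 0c 30 34 18
  t2: 18 34 30 0c 7b c4 8c b3

RES = [ 0x18  0x34  0x30  0x0c  0x7b  0xc4  0x8c  0xb3 ]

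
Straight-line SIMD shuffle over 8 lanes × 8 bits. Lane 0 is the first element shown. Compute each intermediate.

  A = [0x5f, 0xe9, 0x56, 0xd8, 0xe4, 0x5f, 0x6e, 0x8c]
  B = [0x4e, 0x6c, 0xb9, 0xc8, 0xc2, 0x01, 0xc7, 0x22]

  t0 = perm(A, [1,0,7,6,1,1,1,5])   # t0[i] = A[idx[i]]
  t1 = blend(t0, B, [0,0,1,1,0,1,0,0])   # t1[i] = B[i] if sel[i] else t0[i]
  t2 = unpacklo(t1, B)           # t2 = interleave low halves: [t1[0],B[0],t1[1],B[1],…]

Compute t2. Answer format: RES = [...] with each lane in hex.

RES = [ 0xe9  0x4e  0x5f  0x6c  0xb9  0xb9  0xc8  0xc8 ]

→ t0 |e9|5f|8c|6e|e9|e9|e9|5f|
→ t1 |e9|5f|b9|c8|e9|01|e9|5f|
→ t2 |e9|4e|5f|6c|b9|b9|c8|c8|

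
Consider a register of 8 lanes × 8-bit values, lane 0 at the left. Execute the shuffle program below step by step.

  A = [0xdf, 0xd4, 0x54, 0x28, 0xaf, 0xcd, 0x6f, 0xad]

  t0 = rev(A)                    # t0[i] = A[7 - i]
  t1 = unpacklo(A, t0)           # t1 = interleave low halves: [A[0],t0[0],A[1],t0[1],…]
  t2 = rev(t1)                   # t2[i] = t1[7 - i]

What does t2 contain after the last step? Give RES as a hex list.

→ t0 |ad|6f|cd|af|28|54|d4|df|
→ t1 |df|ad|d4|6f|54|cd|28|af|
→ t2 |af|28|cd|54|6f|d4|ad|df|

RES = [0xaf, 0x28, 0xcd, 0x54, 0x6f, 0xd4, 0xad, 0xdf]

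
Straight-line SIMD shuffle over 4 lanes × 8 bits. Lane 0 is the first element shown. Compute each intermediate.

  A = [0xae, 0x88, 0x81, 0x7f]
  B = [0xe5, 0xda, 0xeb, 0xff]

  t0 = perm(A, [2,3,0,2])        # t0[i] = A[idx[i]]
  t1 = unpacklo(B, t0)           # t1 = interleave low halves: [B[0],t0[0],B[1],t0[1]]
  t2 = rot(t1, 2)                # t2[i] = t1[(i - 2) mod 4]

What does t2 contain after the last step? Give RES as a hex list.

RES = [0xda, 0x7f, 0xe5, 0x81]

→ t0 |81|7f|ae|81|
→ t1 |e5|81|da|7f|
→ t2 |da|7f|e5|81|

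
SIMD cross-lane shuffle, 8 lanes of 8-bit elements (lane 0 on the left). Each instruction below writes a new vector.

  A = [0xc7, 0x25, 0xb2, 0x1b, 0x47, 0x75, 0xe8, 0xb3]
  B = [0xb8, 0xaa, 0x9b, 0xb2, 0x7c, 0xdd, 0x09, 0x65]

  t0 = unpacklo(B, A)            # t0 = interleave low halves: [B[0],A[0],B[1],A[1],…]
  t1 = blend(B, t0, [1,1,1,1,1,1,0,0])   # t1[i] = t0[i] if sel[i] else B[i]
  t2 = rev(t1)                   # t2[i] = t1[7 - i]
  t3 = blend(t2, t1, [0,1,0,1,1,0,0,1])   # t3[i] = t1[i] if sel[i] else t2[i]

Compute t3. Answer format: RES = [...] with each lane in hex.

  t0: b8 c7 aa 25 9b b2 b2 1b
  t1: b8 c7 aa 25 9b b2 09 65
  t2: 65 09 b2 9b 25 aa c7 b8
  t3: 65 c7 b2 25 9b aa c7 65

RES = [ 0x65  0xc7  0xb2  0x25  0x9b  0xaa  0xc7  0x65 ]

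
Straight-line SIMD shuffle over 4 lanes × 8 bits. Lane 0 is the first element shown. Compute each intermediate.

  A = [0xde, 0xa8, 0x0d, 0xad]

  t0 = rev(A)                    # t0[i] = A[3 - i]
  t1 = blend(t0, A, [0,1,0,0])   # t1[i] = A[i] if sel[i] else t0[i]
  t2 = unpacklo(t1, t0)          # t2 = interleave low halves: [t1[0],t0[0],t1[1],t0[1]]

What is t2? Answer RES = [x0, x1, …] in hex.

→ t0 |ad|0d|a8|de|
→ t1 |ad|a8|a8|de|
→ t2 |ad|ad|a8|0d|

RES = [ 0xad  0xad  0xa8  0x0d ]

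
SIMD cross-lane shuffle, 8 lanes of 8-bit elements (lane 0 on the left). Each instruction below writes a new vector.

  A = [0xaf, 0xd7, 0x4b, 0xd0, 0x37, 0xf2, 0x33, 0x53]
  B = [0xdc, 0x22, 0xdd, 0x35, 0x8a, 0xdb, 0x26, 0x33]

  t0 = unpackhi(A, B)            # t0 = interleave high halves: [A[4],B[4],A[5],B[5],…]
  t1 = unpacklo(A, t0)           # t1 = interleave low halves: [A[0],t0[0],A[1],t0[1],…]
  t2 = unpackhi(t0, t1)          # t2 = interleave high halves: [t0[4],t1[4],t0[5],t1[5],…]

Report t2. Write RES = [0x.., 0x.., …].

  t0: 37 8a f2 db 33 26 53 33
  t1: af 37 d7 8a 4b f2 d0 db
  t2: 33 4b 26 f2 53 d0 33 db

RES = [0x33, 0x4b, 0x26, 0xf2, 0x53, 0xd0, 0x33, 0xdb]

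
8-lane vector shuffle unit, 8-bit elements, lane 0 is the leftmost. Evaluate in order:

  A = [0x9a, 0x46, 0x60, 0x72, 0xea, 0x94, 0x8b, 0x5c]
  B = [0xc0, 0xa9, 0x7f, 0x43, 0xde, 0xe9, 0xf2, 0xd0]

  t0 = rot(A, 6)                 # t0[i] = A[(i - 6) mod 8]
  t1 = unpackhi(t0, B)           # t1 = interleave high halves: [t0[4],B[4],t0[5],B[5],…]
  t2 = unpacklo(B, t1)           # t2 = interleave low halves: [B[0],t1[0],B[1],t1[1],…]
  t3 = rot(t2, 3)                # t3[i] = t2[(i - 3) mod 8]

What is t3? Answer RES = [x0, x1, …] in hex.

t0 = [0x60, 0x72, 0xea, 0x94, 0x8b, 0x5c, 0x9a, 0x46]
t1 = [0x8b, 0xde, 0x5c, 0xe9, 0x9a, 0xf2, 0x46, 0xd0]
t2 = [0xc0, 0x8b, 0xa9, 0xde, 0x7f, 0x5c, 0x43, 0xe9]
t3 = [0x5c, 0x43, 0xe9, 0xc0, 0x8b, 0xa9, 0xde, 0x7f]

RES = [0x5c, 0x43, 0xe9, 0xc0, 0x8b, 0xa9, 0xde, 0x7f]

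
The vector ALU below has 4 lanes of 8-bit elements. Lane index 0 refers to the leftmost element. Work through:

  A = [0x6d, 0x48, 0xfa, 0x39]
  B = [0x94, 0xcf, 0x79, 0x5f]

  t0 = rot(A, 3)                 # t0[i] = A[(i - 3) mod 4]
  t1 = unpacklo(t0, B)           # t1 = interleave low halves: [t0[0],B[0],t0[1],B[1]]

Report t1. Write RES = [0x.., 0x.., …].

RES = [ 0x48  0x94  0xfa  0xcf ]

  t0: 48 fa 39 6d
  t1: 48 94 fa cf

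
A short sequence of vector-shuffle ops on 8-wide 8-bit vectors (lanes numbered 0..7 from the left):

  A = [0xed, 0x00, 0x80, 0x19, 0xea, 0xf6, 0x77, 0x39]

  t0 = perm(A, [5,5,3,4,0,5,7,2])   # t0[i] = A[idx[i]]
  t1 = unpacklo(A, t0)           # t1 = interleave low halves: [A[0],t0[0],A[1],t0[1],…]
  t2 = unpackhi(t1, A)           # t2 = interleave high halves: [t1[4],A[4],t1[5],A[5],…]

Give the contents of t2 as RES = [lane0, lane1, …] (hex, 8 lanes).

t0 = [0xf6, 0xf6, 0x19, 0xea, 0xed, 0xf6, 0x39, 0x80]
t1 = [0xed, 0xf6, 0x00, 0xf6, 0x80, 0x19, 0x19, 0xea]
t2 = [0x80, 0xea, 0x19, 0xf6, 0x19, 0x77, 0xea, 0x39]

RES = [ 0x80  0xea  0x19  0xf6  0x19  0x77  0xea  0x39 ]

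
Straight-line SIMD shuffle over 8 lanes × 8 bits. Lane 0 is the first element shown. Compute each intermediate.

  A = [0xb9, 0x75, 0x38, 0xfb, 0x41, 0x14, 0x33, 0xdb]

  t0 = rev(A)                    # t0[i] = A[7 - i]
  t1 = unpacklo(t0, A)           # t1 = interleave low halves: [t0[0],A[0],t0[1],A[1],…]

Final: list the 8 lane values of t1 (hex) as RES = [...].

→ t0 |db|33|14|41|fb|38|75|b9|
→ t1 |db|b9|33|75|14|38|41|fb|

RES = [0xdb, 0xb9, 0x33, 0x75, 0x14, 0x38, 0x41, 0xfb]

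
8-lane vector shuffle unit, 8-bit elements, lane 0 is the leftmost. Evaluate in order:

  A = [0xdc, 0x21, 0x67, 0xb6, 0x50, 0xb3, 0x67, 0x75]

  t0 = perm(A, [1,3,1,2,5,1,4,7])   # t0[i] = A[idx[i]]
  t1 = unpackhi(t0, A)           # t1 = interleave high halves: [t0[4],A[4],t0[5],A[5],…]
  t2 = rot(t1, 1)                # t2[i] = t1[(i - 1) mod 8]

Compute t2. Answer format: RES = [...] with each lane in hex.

→ t0 |21|b6|21|67|b3|21|50|75|
→ t1 |b3|50|21|b3|50|67|75|75|
→ t2 |75|b3|50|21|b3|50|67|75|

RES = [ 0x75  0xb3  0x50  0x21  0xb3  0x50  0x67  0x75 ]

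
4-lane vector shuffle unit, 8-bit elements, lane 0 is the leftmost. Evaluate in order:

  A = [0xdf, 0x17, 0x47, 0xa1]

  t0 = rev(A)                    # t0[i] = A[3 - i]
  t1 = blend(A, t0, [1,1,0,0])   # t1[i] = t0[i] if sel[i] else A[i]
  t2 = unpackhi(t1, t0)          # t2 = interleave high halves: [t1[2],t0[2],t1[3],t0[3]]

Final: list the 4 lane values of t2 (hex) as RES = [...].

→ t0 |a1|47|17|df|
→ t1 |a1|47|47|a1|
→ t2 |47|17|a1|df|

RES = [ 0x47  0x17  0xa1  0xdf ]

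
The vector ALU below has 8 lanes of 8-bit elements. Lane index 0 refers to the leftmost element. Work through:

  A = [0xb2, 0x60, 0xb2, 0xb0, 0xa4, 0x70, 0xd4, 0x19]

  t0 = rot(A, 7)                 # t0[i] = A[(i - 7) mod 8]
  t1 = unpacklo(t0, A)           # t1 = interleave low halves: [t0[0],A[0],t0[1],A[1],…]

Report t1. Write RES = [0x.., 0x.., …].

RES = [0x60, 0xb2, 0xb2, 0x60, 0xb0, 0xb2, 0xa4, 0xb0]

t0 = [0x60, 0xb2, 0xb0, 0xa4, 0x70, 0xd4, 0x19, 0xb2]
t1 = [0x60, 0xb2, 0xb2, 0x60, 0xb0, 0xb2, 0xa4, 0xb0]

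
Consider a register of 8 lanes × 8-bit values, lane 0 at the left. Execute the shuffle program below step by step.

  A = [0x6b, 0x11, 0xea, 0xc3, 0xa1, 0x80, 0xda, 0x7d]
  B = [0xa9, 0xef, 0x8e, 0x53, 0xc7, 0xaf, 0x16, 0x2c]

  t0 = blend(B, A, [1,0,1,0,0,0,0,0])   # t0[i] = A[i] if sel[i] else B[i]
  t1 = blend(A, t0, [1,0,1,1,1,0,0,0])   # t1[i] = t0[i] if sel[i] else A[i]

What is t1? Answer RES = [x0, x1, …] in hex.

  t0: 6b ef ea 53 c7 af 16 2c
  t1: 6b 11 ea 53 c7 80 da 7d

RES = [0x6b, 0x11, 0xea, 0x53, 0xc7, 0x80, 0xda, 0x7d]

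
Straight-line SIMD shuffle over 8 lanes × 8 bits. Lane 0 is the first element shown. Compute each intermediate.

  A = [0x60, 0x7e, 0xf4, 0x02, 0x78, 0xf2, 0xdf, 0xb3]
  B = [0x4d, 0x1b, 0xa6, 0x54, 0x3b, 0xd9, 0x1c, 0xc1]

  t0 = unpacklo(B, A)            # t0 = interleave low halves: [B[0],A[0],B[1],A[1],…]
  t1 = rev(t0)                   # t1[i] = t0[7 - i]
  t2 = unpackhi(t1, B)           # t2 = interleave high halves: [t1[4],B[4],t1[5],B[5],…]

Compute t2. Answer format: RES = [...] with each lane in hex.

RES = [0x7e, 0x3b, 0x1b, 0xd9, 0x60, 0x1c, 0x4d, 0xc1]

→ t0 |4d|60|1b|7e|a6|f4|54|02|
→ t1 |02|54|f4|a6|7e|1b|60|4d|
→ t2 |7e|3b|1b|d9|60|1c|4d|c1|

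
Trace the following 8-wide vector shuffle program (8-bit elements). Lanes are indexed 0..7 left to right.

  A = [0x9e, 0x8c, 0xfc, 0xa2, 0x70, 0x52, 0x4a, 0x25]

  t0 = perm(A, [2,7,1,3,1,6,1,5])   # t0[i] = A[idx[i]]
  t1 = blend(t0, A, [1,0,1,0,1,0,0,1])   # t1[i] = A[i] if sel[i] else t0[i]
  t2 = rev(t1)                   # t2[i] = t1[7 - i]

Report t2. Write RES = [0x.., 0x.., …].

t0 = [0xfc, 0x25, 0x8c, 0xa2, 0x8c, 0x4a, 0x8c, 0x52]
t1 = [0x9e, 0x25, 0xfc, 0xa2, 0x70, 0x4a, 0x8c, 0x25]
t2 = [0x25, 0x8c, 0x4a, 0x70, 0xa2, 0xfc, 0x25, 0x9e]

RES = [ 0x25  0x8c  0x4a  0x70  0xa2  0xfc  0x25  0x9e ]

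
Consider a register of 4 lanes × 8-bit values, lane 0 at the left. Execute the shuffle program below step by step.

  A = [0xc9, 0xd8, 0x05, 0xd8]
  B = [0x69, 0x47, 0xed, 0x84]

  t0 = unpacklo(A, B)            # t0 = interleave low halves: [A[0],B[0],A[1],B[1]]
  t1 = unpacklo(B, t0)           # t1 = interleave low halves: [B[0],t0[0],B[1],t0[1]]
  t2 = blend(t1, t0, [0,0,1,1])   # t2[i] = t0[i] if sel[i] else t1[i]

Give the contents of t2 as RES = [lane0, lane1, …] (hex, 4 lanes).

RES = [ 0x69  0xc9  0xd8  0x47 ]

  t0: c9 69 d8 47
  t1: 69 c9 47 69
  t2: 69 c9 d8 47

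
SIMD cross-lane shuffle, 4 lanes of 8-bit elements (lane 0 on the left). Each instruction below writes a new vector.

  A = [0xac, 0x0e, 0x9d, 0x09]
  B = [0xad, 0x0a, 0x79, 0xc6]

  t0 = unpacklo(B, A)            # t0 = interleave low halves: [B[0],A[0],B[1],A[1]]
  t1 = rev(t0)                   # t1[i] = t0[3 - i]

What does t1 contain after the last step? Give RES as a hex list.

→ t0 |ad|ac|0a|0e|
→ t1 |0e|0a|ac|ad|

RES = [ 0x0e  0x0a  0xac  0xad ]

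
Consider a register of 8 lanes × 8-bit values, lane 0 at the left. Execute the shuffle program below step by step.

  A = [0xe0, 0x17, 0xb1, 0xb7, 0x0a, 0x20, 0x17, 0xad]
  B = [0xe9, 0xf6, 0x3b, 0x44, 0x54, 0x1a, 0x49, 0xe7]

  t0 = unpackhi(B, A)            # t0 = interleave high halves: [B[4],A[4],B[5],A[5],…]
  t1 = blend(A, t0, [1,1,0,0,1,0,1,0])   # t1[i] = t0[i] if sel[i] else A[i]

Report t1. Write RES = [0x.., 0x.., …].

RES = [0x54, 0x0a, 0xb1, 0xb7, 0x49, 0x20, 0xe7, 0xad]

t0 = [0x54, 0x0a, 0x1a, 0x20, 0x49, 0x17, 0xe7, 0xad]
t1 = [0x54, 0x0a, 0xb1, 0xb7, 0x49, 0x20, 0xe7, 0xad]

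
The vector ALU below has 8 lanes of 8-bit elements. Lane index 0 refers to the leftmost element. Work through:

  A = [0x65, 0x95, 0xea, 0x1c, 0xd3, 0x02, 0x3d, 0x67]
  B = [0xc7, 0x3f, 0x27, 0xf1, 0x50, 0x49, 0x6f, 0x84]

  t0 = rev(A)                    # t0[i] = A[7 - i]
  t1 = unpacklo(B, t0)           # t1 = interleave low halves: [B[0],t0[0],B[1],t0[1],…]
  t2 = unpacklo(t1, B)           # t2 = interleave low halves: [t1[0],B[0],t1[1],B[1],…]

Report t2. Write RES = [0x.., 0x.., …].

  t0: 67 3d 02 d3 1c ea 95 65
  t1: c7 67 3f 3d 27 02 f1 d3
  t2: c7 c7 67 3f 3f 27 3d f1

RES = [0xc7, 0xc7, 0x67, 0x3f, 0x3f, 0x27, 0x3d, 0xf1]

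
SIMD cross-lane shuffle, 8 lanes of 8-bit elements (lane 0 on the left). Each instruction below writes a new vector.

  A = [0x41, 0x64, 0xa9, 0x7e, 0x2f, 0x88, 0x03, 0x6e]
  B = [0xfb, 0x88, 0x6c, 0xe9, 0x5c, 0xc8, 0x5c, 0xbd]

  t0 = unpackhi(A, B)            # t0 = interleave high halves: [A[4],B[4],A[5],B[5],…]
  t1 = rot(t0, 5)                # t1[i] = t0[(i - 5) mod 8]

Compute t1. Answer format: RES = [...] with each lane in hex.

RES = [0xc8, 0x03, 0x5c, 0x6e, 0xbd, 0x2f, 0x5c, 0x88]

  t0: 2f 5c 88 c8 03 5c 6e bd
  t1: c8 03 5c 6e bd 2f 5c 88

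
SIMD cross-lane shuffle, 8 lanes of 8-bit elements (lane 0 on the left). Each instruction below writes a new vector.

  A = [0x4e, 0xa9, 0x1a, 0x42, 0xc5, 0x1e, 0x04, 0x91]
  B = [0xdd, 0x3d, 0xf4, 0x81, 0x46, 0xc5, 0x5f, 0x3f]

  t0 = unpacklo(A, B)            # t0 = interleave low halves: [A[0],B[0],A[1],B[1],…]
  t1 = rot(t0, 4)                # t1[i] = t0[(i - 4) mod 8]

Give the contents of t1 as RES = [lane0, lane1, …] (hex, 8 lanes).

RES = [0x1a, 0xf4, 0x42, 0x81, 0x4e, 0xdd, 0xa9, 0x3d]

t0 = [0x4e, 0xdd, 0xa9, 0x3d, 0x1a, 0xf4, 0x42, 0x81]
t1 = [0x1a, 0xf4, 0x42, 0x81, 0x4e, 0xdd, 0xa9, 0x3d]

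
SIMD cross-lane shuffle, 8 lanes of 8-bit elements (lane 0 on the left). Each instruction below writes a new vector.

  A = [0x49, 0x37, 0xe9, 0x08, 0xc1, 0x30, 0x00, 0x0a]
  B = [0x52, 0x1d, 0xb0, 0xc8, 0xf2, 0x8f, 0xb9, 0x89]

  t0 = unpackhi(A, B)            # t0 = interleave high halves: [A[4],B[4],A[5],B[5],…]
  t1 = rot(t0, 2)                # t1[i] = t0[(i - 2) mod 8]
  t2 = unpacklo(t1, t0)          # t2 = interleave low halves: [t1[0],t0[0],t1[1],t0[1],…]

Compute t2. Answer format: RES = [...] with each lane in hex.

  t0: c1 f2 30 8f 00 b9 0a 89
  t1: 0a 89 c1 f2 30 8f 00 b9
  t2: 0a c1 89 f2 c1 30 f2 8f

RES = [ 0x0a  0xc1  0x89  0xf2  0xc1  0x30  0xf2  0x8f ]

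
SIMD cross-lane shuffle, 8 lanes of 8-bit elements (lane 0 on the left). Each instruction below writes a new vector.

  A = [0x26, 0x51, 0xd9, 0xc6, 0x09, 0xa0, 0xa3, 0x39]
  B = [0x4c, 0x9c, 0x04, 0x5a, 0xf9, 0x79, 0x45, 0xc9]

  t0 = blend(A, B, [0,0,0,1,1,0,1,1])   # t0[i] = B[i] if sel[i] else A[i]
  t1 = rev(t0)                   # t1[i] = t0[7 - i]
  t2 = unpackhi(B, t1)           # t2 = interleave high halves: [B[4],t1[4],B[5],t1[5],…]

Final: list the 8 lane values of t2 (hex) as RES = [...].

→ t0 |26|51|d9|5a|f9|a0|45|c9|
→ t1 |c9|45|a0|f9|5a|d9|51|26|
→ t2 |f9|5a|79|d9|45|51|c9|26|

RES = [0xf9, 0x5a, 0x79, 0xd9, 0x45, 0x51, 0xc9, 0x26]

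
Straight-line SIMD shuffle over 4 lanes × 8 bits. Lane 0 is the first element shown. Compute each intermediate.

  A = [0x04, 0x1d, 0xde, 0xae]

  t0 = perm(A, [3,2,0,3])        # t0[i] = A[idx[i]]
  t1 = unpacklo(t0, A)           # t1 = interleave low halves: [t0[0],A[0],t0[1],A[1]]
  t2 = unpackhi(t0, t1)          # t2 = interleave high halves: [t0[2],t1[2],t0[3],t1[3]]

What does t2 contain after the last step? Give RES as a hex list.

→ t0 |ae|de|04|ae|
→ t1 |ae|04|de|1d|
→ t2 |04|de|ae|1d|

RES = [0x04, 0xde, 0xae, 0x1d]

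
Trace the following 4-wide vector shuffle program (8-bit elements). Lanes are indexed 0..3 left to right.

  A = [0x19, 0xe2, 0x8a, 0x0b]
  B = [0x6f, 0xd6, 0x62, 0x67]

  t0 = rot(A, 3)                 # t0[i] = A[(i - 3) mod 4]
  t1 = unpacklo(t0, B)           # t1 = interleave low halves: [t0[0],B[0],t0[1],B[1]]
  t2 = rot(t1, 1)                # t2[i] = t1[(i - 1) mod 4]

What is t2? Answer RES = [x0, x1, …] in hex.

→ t0 |e2|8a|0b|19|
→ t1 |e2|6f|8a|d6|
→ t2 |d6|e2|6f|8a|

RES = [ 0xd6  0xe2  0x6f  0x8a ]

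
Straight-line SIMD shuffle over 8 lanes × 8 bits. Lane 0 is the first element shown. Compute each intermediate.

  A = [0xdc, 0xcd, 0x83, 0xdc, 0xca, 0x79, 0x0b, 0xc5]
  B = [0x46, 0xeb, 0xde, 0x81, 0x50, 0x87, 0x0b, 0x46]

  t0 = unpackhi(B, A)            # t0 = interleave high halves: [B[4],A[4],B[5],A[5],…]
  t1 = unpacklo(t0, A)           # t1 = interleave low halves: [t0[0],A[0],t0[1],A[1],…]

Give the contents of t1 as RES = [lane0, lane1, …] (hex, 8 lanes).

  t0: 50 ca 87 79 0b 0b 46 c5
  t1: 50 dc ca cd 87 83 79 dc

RES = [0x50, 0xdc, 0xca, 0xcd, 0x87, 0x83, 0x79, 0xdc]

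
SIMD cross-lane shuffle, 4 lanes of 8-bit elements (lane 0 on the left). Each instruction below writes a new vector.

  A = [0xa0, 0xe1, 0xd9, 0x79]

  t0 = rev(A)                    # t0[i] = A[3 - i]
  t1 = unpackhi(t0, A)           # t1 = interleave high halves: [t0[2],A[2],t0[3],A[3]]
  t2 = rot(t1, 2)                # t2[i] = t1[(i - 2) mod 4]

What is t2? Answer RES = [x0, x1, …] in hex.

RES = [ 0xa0  0x79  0xe1  0xd9 ]

t0 = [0x79, 0xd9, 0xe1, 0xa0]
t1 = [0xe1, 0xd9, 0xa0, 0x79]
t2 = [0xa0, 0x79, 0xe1, 0xd9]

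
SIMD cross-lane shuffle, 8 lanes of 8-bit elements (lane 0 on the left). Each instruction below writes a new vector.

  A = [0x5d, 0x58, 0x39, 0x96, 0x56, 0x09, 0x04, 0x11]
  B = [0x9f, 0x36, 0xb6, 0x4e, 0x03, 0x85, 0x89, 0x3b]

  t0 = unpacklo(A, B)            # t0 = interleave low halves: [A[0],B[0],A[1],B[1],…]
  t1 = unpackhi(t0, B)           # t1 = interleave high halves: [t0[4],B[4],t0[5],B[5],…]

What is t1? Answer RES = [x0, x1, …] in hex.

RES = [ 0x39  0x03  0xb6  0x85  0x96  0x89  0x4e  0x3b ]

t0 = [0x5d, 0x9f, 0x58, 0x36, 0x39, 0xb6, 0x96, 0x4e]
t1 = [0x39, 0x03, 0xb6, 0x85, 0x96, 0x89, 0x4e, 0x3b]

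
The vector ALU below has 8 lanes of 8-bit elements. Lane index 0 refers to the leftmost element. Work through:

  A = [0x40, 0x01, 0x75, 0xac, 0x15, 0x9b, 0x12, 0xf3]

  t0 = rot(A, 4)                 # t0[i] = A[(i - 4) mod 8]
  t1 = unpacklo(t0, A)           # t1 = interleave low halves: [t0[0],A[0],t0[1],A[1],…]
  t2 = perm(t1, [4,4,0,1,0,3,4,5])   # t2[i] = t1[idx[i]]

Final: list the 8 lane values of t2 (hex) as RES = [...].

→ t0 |15|9b|12|f3|40|01|75|ac|
→ t1 |15|40|9b|01|12|75|f3|ac|
→ t2 |12|12|15|40|15|01|12|75|

RES = [0x12, 0x12, 0x15, 0x40, 0x15, 0x01, 0x12, 0x75]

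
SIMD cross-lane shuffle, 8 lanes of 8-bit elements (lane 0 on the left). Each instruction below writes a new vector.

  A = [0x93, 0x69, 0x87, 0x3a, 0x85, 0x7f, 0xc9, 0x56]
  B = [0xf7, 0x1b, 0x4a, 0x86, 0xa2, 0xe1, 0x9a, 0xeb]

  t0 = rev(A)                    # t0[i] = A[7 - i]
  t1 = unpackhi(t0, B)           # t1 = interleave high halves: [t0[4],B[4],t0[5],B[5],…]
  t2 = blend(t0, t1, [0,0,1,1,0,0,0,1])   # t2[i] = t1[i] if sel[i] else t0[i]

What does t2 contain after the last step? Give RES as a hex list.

t0 = [0x56, 0xc9, 0x7f, 0x85, 0x3a, 0x87, 0x69, 0x93]
t1 = [0x3a, 0xa2, 0x87, 0xe1, 0x69, 0x9a, 0x93, 0xeb]
t2 = [0x56, 0xc9, 0x87, 0xe1, 0x3a, 0x87, 0x69, 0xeb]

RES = [0x56, 0xc9, 0x87, 0xe1, 0x3a, 0x87, 0x69, 0xeb]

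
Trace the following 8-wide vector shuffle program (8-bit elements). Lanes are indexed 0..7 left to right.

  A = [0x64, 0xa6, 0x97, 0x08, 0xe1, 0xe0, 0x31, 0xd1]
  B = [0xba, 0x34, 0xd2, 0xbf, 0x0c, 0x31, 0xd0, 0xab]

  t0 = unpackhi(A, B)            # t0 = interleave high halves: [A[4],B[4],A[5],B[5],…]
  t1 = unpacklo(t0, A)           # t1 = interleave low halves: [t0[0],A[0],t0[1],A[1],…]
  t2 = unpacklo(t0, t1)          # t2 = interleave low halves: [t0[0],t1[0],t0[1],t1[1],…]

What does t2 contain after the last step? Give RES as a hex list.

RES = [0xe1, 0xe1, 0x0c, 0x64, 0xe0, 0x0c, 0x31, 0xa6]

t0 = [0xe1, 0x0c, 0xe0, 0x31, 0x31, 0xd0, 0xd1, 0xab]
t1 = [0xe1, 0x64, 0x0c, 0xa6, 0xe0, 0x97, 0x31, 0x08]
t2 = [0xe1, 0xe1, 0x0c, 0x64, 0xe0, 0x0c, 0x31, 0xa6]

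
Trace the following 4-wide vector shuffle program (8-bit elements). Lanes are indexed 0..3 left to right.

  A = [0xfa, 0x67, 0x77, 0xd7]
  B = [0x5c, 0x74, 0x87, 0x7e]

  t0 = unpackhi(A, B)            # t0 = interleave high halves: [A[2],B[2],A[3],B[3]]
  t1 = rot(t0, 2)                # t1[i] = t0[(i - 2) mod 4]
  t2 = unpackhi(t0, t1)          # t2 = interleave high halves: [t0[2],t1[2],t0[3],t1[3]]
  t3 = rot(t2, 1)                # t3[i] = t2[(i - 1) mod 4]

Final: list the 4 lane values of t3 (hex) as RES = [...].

RES = [ 0x87  0xd7  0x77  0x7e ]

  t0: 77 87 d7 7e
  t1: d7 7e 77 87
  t2: d7 77 7e 87
  t3: 87 d7 77 7e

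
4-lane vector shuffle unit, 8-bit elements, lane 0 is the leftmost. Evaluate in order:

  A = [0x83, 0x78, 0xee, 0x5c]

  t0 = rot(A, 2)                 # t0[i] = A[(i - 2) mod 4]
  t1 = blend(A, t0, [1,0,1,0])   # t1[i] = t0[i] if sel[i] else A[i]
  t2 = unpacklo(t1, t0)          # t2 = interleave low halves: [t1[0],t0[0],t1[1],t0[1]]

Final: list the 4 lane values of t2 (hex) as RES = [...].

  t0: ee 5c 83 78
  t1: ee 78 83 5c
  t2: ee ee 78 5c

RES = [0xee, 0xee, 0x78, 0x5c]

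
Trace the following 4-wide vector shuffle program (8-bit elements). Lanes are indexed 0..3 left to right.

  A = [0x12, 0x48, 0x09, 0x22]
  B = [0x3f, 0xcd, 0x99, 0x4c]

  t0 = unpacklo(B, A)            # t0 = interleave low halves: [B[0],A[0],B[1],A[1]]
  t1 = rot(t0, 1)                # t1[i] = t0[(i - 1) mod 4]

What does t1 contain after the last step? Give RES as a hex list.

RES = [0x48, 0x3f, 0x12, 0xcd]

→ t0 |3f|12|cd|48|
→ t1 |48|3f|12|cd|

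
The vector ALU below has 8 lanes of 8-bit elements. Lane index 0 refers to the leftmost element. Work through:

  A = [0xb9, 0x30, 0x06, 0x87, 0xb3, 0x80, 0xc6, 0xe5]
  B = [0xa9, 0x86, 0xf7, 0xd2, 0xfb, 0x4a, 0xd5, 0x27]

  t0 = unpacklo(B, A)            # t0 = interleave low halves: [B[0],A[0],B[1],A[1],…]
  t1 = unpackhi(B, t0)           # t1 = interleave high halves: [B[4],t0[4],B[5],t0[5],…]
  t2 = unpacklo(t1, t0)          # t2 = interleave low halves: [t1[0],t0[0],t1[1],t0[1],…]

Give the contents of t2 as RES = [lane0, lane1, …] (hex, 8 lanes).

RES = [ 0xfb  0xa9  0xf7  0xb9  0x4a  0x86  0x06  0x30 ]

→ t0 |a9|b9|86|30|f7|06|d2|87|
→ t1 |fb|f7|4a|06|d5|d2|27|87|
→ t2 |fb|a9|f7|b9|4a|86|06|30|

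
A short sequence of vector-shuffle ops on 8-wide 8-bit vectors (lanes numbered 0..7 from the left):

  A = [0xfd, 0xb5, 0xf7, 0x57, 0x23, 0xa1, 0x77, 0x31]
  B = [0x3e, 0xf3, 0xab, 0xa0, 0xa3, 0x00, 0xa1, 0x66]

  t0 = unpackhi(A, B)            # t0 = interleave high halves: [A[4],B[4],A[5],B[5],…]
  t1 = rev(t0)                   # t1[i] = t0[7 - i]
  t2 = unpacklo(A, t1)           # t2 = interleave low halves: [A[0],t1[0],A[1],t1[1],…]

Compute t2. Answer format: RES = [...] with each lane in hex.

RES = [0xfd, 0x66, 0xb5, 0x31, 0xf7, 0xa1, 0x57, 0x77]

  t0: 23 a3 a1 00 77 a1 31 66
  t1: 66 31 a1 77 00 a1 a3 23
  t2: fd 66 b5 31 f7 a1 57 77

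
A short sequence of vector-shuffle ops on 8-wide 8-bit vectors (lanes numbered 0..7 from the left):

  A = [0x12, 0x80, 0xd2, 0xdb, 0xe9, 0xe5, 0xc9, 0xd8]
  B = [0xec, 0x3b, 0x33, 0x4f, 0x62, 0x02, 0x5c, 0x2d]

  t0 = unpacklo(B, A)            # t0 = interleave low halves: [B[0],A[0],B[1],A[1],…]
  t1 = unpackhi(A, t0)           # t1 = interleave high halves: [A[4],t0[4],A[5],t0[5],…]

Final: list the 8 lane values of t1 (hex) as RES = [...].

RES = [ 0xe9  0x33  0xe5  0xd2  0xc9  0x4f  0xd8  0xdb ]

→ t0 |ec|12|3b|80|33|d2|4f|db|
→ t1 |e9|33|e5|d2|c9|4f|d8|db|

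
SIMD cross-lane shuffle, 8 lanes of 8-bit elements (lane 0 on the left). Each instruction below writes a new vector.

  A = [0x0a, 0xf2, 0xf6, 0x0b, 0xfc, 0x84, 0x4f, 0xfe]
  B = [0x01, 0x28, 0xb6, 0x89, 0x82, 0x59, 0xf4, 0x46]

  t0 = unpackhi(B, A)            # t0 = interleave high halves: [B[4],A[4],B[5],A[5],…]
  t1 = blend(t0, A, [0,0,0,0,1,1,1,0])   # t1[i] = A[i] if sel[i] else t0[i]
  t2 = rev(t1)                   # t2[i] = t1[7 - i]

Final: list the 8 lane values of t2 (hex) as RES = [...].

RES = [ 0xfe  0x4f  0x84  0xfc  0x84  0x59  0xfc  0x82 ]

→ t0 |82|fc|59|84|f4|4f|46|fe|
→ t1 |82|fc|59|84|fc|84|4f|fe|
→ t2 |fe|4f|84|fc|84|59|fc|82|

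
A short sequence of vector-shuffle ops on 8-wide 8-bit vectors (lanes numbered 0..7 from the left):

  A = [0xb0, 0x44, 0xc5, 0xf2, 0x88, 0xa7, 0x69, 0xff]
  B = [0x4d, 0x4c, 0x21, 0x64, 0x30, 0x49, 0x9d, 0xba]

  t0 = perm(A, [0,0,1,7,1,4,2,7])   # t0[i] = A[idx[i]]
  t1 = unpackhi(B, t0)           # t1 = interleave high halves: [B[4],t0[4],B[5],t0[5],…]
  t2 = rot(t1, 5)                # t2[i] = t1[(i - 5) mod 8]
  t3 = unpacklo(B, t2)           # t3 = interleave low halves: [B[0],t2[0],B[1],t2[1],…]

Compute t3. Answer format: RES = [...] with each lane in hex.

→ t0 |b0|b0|44|ff|44|88|c5|ff|
→ t1 |30|44|49|88|9d|c5|ba|ff|
→ t2 |88|9d|c5|ba|ff|30|44|49|
→ t3 |4d|88|4c|9d|21|c5|64|ba|

RES = [ 0x4d  0x88  0x4c  0x9d  0x21  0xc5  0x64  0xba ]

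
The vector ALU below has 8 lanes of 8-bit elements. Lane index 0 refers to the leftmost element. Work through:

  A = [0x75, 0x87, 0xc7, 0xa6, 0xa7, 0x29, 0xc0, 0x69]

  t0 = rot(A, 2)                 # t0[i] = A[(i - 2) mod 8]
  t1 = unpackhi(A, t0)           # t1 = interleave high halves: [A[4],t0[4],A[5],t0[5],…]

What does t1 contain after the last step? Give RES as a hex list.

→ t0 |c0|69|75|87|c7|a6|a7|29|
→ t1 |a7|c7|29|a6|c0|a7|69|29|

RES = [ 0xa7  0xc7  0x29  0xa6  0xc0  0xa7  0x69  0x29 ]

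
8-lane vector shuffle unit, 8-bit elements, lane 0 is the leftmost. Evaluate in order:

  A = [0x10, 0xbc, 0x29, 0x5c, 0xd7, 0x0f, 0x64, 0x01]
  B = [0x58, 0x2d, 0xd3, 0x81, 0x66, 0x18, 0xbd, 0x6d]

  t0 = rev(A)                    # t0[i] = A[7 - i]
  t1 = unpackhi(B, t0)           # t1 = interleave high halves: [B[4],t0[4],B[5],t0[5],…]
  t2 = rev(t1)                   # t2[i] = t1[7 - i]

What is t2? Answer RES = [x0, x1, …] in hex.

  t0: 01 64 0f d7 5c 29 bc 10
  t1: 66 5c 18 29 bd bc 6d 10
  t2: 10 6d bc bd 29 18 5c 66

RES = [ 0x10  0x6d  0xbc  0xbd  0x29  0x18  0x5c  0x66 ]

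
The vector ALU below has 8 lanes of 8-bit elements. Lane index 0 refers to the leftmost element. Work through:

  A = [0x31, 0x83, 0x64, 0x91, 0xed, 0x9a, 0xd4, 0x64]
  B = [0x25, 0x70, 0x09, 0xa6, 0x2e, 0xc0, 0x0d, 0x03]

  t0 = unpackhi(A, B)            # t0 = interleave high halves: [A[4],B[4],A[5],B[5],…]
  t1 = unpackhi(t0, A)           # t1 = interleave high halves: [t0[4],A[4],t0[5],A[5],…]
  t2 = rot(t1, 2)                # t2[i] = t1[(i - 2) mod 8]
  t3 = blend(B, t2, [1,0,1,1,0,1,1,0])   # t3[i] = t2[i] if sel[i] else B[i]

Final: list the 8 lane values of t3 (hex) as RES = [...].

→ t0 |ed|2e|9a|c0|d4|0d|64|03|
→ t1 |d4|ed|0d|9a|64|d4|03|64|
→ t2 |03|64|d4|ed|0d|9a|64|d4|
→ t3 |03|70|d4|ed|2e|9a|64|03|

RES = [ 0x03  0x70  0xd4  0xed  0x2e  0x9a  0x64  0x03 ]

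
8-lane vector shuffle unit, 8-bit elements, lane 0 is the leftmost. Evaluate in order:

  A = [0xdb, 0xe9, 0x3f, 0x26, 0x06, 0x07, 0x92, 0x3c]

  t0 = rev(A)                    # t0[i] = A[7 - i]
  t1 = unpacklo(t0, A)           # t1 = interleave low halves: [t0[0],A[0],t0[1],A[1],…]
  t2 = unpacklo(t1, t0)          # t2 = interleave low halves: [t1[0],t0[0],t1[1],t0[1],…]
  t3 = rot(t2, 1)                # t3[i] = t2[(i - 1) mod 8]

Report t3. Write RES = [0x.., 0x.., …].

RES = [ 0x06  0x3c  0x3c  0xdb  0x92  0x92  0x07  0xe9 ]

→ t0 |3c|92|07|06|26|3f|e9|db|
→ t1 |3c|db|92|e9|07|3f|06|26|
→ t2 |3c|3c|db|92|92|07|e9|06|
→ t3 |06|3c|3c|db|92|92|07|e9|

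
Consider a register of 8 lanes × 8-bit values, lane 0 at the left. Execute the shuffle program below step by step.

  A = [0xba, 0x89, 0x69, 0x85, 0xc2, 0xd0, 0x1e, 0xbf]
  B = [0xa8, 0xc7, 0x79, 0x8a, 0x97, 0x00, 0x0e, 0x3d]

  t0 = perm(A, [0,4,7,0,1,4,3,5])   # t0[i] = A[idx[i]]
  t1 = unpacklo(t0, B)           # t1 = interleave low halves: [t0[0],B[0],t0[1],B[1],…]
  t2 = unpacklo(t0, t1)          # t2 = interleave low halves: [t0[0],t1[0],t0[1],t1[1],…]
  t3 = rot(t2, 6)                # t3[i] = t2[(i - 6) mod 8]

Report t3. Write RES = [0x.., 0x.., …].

RES = [ 0xc2  0xa8  0xbf  0xc2  0xba  0xc7  0xba  0xba ]

→ t0 |ba|c2|bf|ba|89|c2|85|d0|
→ t1 |ba|a8|c2|c7|bf|79|ba|8a|
→ t2 |ba|ba|c2|a8|bf|c2|ba|c7|
→ t3 |c2|a8|bf|c2|ba|c7|ba|ba|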